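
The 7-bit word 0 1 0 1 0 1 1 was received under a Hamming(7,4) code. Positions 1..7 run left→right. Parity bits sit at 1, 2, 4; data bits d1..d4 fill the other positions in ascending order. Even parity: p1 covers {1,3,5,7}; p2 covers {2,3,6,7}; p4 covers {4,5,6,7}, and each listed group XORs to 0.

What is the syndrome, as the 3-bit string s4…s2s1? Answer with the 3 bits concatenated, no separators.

111

s1 (pos 1,3,5,7): 0⊕0⊕0⊕1 = 1
s2 (pos 2,3,6,7): 1⊕0⊕1⊕1 = 1
s4 (pos 4,5,6,7): 1⊕0⊕1⊕1 = 1
Syndrome s4…s1 = 111 → error at position 7.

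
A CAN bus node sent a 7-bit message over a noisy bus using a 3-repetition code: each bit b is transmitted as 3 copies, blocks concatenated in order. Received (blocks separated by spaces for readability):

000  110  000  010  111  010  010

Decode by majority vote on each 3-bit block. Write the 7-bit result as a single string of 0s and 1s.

0100100

Block 1 (000): 0 ones → 0
Block 2 (110): 2 ones → 1
Block 3 (000): 0 ones → 0
Block 4 (010): 1 one → 0
Block 5 (111): 3 ones → 1
Block 6 (010): 1 one → 0
Block 7 (010): 1 one → 0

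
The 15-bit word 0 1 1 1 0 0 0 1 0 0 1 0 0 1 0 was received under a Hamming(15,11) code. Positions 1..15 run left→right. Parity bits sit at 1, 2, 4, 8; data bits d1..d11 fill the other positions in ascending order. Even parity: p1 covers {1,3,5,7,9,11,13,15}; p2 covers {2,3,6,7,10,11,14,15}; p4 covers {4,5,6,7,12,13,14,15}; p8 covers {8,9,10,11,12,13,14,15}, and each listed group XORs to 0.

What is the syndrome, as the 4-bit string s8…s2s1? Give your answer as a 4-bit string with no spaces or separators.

1000

s1 (pos 1,3,5,7,9,11,13,15): 0⊕1⊕0⊕0⊕0⊕1⊕0⊕0 = 0
s2 (pos 2,3,6,7,10,11,14,15): 1⊕1⊕0⊕0⊕0⊕1⊕1⊕0 = 0
s4 (pos 4,5,6,7,12,13,14,15): 1⊕0⊕0⊕0⊕0⊕0⊕1⊕0 = 0
s8 (pos 8,9,10,11,12,13,14,15): 1⊕0⊕0⊕1⊕0⊕0⊕1⊕0 = 1
Syndrome s8…s1 = 1000 → error at position 8.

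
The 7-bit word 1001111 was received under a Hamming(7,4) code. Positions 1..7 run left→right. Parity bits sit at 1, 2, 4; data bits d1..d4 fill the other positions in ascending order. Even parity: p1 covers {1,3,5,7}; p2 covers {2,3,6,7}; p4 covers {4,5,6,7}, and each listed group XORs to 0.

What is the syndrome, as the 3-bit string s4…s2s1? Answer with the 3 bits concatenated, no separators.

001

s1 (pos 1,3,5,7): 1⊕0⊕1⊕1 = 1
s2 (pos 2,3,6,7): 0⊕0⊕1⊕1 = 0
s4 (pos 4,5,6,7): 1⊕1⊕1⊕1 = 0
Syndrome s4…s1 = 001 → error at position 1.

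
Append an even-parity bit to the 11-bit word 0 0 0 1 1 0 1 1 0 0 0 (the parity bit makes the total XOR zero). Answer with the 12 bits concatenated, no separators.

XOR of the 11 data bits: 0⊕0⊕0⊕1⊕1⊕0⊕1⊕1⊕0⊕0⊕0 = 0
Parity bit = 0 (so all 12 bits XOR to 0).

000110110000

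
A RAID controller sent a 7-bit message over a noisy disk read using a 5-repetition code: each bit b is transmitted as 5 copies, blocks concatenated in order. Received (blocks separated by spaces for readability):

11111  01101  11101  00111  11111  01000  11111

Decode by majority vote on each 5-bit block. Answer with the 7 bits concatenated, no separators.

1111101

Block 1 (11111): 5 ones → 1
Block 2 (01101): 3 ones → 1
Block 3 (11101): 4 ones → 1
Block 4 (00111): 3 ones → 1
Block 5 (11111): 5 ones → 1
Block 6 (01000): 1 one → 0
Block 7 (11111): 5 ones → 1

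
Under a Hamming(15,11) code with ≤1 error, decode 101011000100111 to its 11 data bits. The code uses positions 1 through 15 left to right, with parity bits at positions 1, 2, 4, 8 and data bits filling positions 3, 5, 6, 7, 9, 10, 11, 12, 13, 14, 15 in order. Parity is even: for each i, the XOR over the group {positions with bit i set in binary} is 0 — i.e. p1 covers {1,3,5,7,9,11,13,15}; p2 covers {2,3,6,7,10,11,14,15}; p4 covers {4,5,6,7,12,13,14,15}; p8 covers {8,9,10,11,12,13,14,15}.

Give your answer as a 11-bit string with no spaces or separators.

11110100111

s1 (pos 1,3,5,7,9,11,13,15): 1⊕1⊕1⊕0⊕0⊕0⊕1⊕1 = 1
s2 (pos 2,3,6,7,10,11,14,15): 0⊕1⊕1⊕0⊕1⊕0⊕1⊕1 = 1
s4 (pos 4,5,6,7,12,13,14,15): 0⊕1⊕1⊕0⊕0⊕1⊕1⊕1 = 1
s8 (pos 8,9,10,11,12,13,14,15): 0⊕0⊕1⊕0⊕0⊕1⊕1⊕1 = 0
Syndrome s8…s1 = 0111 → error at position 7.
Flip position 7: 101011000100111 → 101011100100111
Read data bits from positions 3,5,6,7,9,10,11,12,13,14,15: 11110100111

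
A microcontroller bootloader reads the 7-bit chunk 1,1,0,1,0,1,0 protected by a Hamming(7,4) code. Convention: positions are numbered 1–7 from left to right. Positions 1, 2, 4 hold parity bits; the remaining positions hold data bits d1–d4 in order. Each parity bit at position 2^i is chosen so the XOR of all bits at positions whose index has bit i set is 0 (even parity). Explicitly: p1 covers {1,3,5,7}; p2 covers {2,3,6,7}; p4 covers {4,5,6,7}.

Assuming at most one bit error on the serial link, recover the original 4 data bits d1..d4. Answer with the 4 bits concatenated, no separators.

0010

s1 (pos 1,3,5,7): 1⊕0⊕0⊕0 = 1
s2 (pos 2,3,6,7): 1⊕0⊕1⊕0 = 0
s4 (pos 4,5,6,7): 1⊕0⊕1⊕0 = 0
Syndrome s4…s1 = 001 → error at position 1.
Flip position 1: 1101010 → 0101010
Read data bits from positions 3,5,6,7: 0010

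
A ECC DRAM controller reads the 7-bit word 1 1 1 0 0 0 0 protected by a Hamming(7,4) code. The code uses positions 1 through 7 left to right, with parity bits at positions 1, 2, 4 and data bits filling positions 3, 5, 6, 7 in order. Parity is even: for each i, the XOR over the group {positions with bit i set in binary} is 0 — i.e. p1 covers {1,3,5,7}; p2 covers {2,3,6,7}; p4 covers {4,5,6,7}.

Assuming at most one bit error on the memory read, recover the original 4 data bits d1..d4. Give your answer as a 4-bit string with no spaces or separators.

1000

s1 (pos 1,3,5,7): 1⊕1⊕0⊕0 = 0
s2 (pos 2,3,6,7): 1⊕1⊕0⊕0 = 0
s4 (pos 4,5,6,7): 0⊕0⊕0⊕0 = 0
Syndrome s4…s1 = 000 → no error.
Read data bits from positions 3,5,6,7: 1000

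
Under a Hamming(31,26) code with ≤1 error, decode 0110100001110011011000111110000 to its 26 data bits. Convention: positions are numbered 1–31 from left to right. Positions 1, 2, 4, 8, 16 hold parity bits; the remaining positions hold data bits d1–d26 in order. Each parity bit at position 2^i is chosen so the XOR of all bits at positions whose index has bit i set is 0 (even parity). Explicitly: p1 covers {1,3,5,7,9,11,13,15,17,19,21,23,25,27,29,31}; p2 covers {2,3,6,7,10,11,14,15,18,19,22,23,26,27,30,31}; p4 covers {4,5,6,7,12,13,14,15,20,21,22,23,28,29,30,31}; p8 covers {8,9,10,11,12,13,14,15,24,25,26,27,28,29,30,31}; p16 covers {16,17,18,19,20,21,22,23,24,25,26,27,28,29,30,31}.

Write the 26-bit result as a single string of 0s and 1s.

s1 (pos 1,3,5,7,9,11,13,15,17,19,21,23,25,27,29,31): 0⊕1⊕1⊕0⊕0⊕1⊕0⊕1⊕0⊕1⊕0⊕1⊕1⊕1⊕0⊕0 = 0
s2 (pos 2,3,6,7,10,11,14,15,18,19,22,23,26,27,30,31): 1⊕1⊕0⊕0⊕1⊕1⊕0⊕1⊕1⊕1⊕0⊕1⊕1⊕1⊕0⊕0 = 0
s4 (pos 4,5,6,7,12,13,14,15,20,21,22,23,28,29,30,31): 0⊕1⊕0⊕0⊕1⊕0⊕0⊕1⊕0⊕0⊕0⊕1⊕0⊕0⊕0⊕0 = 0
s8 (pos 8,9,10,11,12,13,14,15,24,25,26,27,28,29,30,31): 0⊕0⊕1⊕1⊕1⊕0⊕0⊕1⊕1⊕1⊕1⊕1⊕0⊕0⊕0⊕0 = 0
s16 (pos 16,17,18,19,20,21,22,23,24,25,26,27,28,29,30,31): 1⊕0⊕1⊕1⊕0⊕0⊕0⊕1⊕1⊕1⊕1⊕1⊕0⊕0⊕0⊕0 = 0
Syndrome s16…s1 = 00000 → no error.
Read data bits from positions 3,5,6,7,9,10,11,12,13,14,15,17,18,19,20,21,22,23,24,25,26,27,28,29,30,31: 11000111001011000111110000

11000111001011000111110000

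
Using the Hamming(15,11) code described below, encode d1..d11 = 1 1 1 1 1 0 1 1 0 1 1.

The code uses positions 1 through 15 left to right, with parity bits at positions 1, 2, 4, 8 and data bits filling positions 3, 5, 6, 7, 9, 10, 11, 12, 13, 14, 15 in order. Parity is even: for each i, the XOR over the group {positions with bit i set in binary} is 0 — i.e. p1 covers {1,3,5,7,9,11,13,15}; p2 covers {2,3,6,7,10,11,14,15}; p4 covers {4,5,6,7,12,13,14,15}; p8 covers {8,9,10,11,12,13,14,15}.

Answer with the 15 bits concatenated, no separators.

001011111011011

Place data at non-parity positions: p1 p2 1 p4 1 1 1 p8 1 0 1 1 0 1 1
p1 (pos 1,3,5,7,9,11,13,15): XOR of data positions = 1⊕1⊕1⊕1⊕1⊕0⊕1 = 0
p2 (pos 2,3,6,7,10,11,14,15): XOR of data positions = 1⊕1⊕1⊕0⊕1⊕1⊕1 = 0
p4 (pos 4,5,6,7,12,13,14,15): XOR of data positions = 1⊕1⊕1⊕1⊕0⊕1⊕1 = 0
p8 (pos 8,9,10,11,12,13,14,15): XOR of data positions = 1⊕0⊕1⊕1⊕0⊕1⊕1 = 1
Codeword: 001011111011011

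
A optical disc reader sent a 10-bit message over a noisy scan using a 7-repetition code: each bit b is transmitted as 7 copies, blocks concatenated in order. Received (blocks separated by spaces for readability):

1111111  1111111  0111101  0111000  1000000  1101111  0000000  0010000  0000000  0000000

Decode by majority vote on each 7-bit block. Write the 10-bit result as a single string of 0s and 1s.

Block 1 (1111111): 7 ones → 1
Block 2 (1111111): 7 ones → 1
Block 3 (0111101): 5 ones → 1
Block 4 (0111000): 3 ones → 0
Block 5 (1000000): 1 one → 0
Block 6 (1101111): 6 ones → 1
Block 7 (0000000): 0 ones → 0
Block 8 (0010000): 1 one → 0
Block 9 (0000000): 0 ones → 0
Block 10 (0000000): 0 ones → 0

1110010000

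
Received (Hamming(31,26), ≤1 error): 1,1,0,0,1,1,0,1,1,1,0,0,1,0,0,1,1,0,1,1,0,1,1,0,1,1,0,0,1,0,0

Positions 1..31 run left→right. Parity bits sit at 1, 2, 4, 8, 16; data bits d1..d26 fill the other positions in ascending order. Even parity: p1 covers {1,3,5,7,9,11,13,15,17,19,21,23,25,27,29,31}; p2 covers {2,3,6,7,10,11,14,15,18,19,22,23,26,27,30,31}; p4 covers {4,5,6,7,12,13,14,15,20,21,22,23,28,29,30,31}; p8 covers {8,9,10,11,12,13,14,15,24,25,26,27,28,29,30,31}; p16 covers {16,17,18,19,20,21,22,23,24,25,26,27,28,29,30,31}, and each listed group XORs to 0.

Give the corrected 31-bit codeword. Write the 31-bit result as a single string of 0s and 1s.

1100110111001001101101101100101

s1 (pos 1,3,5,7,9,11,13,15,17,19,21,23,25,27,29,31): 1⊕0⊕1⊕0⊕1⊕0⊕1⊕0⊕1⊕1⊕0⊕1⊕1⊕0⊕1⊕0 = 1
s2 (pos 2,3,6,7,10,11,14,15,18,19,22,23,26,27,30,31): 1⊕0⊕1⊕0⊕1⊕0⊕0⊕0⊕0⊕1⊕1⊕1⊕1⊕0⊕0⊕0 = 1
s4 (pos 4,5,6,7,12,13,14,15,20,21,22,23,28,29,30,31): 0⊕1⊕1⊕0⊕0⊕1⊕0⊕0⊕1⊕0⊕1⊕1⊕0⊕1⊕0⊕0 = 1
s8 (pos 8,9,10,11,12,13,14,15,24,25,26,27,28,29,30,31): 1⊕1⊕1⊕0⊕0⊕1⊕0⊕0⊕0⊕1⊕1⊕0⊕0⊕1⊕0⊕0 = 1
s16 (pos 16,17,18,19,20,21,22,23,24,25,26,27,28,29,30,31): 1⊕1⊕0⊕1⊕1⊕0⊕1⊕1⊕0⊕1⊕1⊕0⊕0⊕1⊕0⊕0 = 1
Syndrome s16…s1 = 11111 → error at position 31.
Flip position 31: 1100110111001001101101101100100 → 1100110111001001101101101100101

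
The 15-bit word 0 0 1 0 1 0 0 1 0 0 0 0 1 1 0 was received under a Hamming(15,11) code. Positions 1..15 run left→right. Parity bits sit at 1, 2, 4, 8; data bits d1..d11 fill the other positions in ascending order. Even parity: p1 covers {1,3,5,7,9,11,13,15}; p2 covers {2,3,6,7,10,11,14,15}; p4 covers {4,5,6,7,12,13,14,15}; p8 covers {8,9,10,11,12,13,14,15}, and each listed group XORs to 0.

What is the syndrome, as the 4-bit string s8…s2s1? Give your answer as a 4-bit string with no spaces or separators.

1101

s1 (pos 1,3,5,7,9,11,13,15): 0⊕1⊕1⊕0⊕0⊕0⊕1⊕0 = 1
s2 (pos 2,3,6,7,10,11,14,15): 0⊕1⊕0⊕0⊕0⊕0⊕1⊕0 = 0
s4 (pos 4,5,6,7,12,13,14,15): 0⊕1⊕0⊕0⊕0⊕1⊕1⊕0 = 1
s8 (pos 8,9,10,11,12,13,14,15): 1⊕0⊕0⊕0⊕0⊕1⊕1⊕0 = 1
Syndrome s8…s1 = 1101 → error at position 13.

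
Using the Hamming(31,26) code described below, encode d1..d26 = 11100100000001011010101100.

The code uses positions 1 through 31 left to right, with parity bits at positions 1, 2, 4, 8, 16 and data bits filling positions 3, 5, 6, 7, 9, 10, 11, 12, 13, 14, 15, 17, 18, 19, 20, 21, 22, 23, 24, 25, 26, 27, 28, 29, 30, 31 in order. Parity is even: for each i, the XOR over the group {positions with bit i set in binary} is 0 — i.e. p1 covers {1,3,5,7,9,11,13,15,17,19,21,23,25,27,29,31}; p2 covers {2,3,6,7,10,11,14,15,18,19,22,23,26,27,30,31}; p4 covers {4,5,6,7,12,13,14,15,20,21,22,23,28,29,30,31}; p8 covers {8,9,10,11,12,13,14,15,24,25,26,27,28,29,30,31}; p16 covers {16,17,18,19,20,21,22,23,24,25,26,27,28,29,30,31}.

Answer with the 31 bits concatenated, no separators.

1010110101000001001011010101100

Place data at non-parity positions: p1 p2 1 p4 1 1 0 p8 0 1 0 0 0 0 0 p16 0 0 1 0 1 1 0 1 0 1 0 1 1 0 0
p1 (pos 1,3,5,7,9,11,13,15,17,19,21,23,25,27,29,31): XOR of data positions = 1⊕1⊕0⊕0⊕0⊕0⊕0⊕0⊕1⊕1⊕0⊕0⊕0⊕1⊕0 = 1
p2 (pos 2,3,6,7,10,11,14,15,18,19,22,23,26,27,30,31): XOR of data positions = 1⊕1⊕0⊕1⊕0⊕0⊕0⊕0⊕1⊕1⊕0⊕1⊕0⊕0⊕0 = 0
p4 (pos 4,5,6,7,12,13,14,15,20,21,22,23,28,29,30,31): XOR of data positions = 1⊕1⊕0⊕0⊕0⊕0⊕0⊕0⊕1⊕1⊕0⊕1⊕1⊕0⊕0 = 0
p8 (pos 8,9,10,11,12,13,14,15,24,25,26,27,28,29,30,31): XOR of data positions = 0⊕1⊕0⊕0⊕0⊕0⊕0⊕1⊕0⊕1⊕0⊕1⊕1⊕0⊕0 = 1
p16 (pos 16,17,18,19,20,21,22,23,24,25,26,27,28,29,30,31): XOR of data positions = 0⊕0⊕1⊕0⊕1⊕1⊕0⊕1⊕0⊕1⊕0⊕1⊕1⊕0⊕0 = 1
Codeword: 1010110101000001001011010101100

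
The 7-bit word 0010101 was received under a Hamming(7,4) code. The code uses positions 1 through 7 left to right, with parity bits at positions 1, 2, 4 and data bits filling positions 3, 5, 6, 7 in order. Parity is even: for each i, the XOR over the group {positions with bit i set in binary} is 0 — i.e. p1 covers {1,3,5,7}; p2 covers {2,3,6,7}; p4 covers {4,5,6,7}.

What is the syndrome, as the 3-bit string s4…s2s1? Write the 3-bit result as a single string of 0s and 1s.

001

s1 (pos 1,3,5,7): 0⊕1⊕1⊕1 = 1
s2 (pos 2,3,6,7): 0⊕1⊕0⊕1 = 0
s4 (pos 4,5,6,7): 0⊕1⊕0⊕1 = 0
Syndrome s4…s1 = 001 → error at position 1.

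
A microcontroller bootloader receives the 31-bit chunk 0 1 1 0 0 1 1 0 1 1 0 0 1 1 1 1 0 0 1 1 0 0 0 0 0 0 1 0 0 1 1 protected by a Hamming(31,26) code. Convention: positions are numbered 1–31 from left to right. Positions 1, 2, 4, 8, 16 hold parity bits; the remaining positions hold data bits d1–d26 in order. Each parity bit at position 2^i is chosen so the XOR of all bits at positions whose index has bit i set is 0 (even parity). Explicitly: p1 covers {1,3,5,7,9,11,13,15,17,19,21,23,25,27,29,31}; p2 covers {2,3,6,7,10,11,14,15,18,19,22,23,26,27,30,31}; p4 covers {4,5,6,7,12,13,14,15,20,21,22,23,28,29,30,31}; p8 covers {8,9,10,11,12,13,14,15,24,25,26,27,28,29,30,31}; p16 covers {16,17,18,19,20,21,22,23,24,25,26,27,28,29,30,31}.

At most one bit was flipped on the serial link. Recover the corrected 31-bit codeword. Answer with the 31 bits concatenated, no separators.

0010011011001111001100000010011

s1 (pos 1,3,5,7,9,11,13,15,17,19,21,23,25,27,29,31): 0⊕1⊕0⊕1⊕1⊕0⊕1⊕1⊕0⊕1⊕0⊕0⊕0⊕1⊕0⊕1 = 0
s2 (pos 2,3,6,7,10,11,14,15,18,19,22,23,26,27,30,31): 1⊕1⊕1⊕1⊕1⊕0⊕1⊕1⊕0⊕1⊕0⊕0⊕0⊕1⊕1⊕1 = 1
s4 (pos 4,5,6,7,12,13,14,15,20,21,22,23,28,29,30,31): 0⊕0⊕1⊕1⊕0⊕1⊕1⊕1⊕1⊕0⊕0⊕0⊕0⊕0⊕1⊕1 = 0
s8 (pos 8,9,10,11,12,13,14,15,24,25,26,27,28,29,30,31): 0⊕1⊕1⊕0⊕0⊕1⊕1⊕1⊕0⊕0⊕0⊕1⊕0⊕0⊕1⊕1 = 0
s16 (pos 16,17,18,19,20,21,22,23,24,25,26,27,28,29,30,31): 1⊕0⊕0⊕1⊕1⊕0⊕0⊕0⊕0⊕0⊕0⊕1⊕0⊕0⊕1⊕1 = 0
Syndrome s16…s1 = 00010 → error at position 2.
Flip position 2: 0110011011001111001100000010011 → 0010011011001111001100000010011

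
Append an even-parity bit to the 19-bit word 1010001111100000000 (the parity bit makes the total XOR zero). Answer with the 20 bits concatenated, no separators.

10100011111000000001

XOR of the 19 data bits: 1⊕0⊕1⊕0⊕0⊕0⊕1⊕1⊕1⊕1⊕1⊕0⊕0⊕0⊕0⊕0⊕0⊕0⊕0 = 1
Parity bit = 1 (so all 20 bits XOR to 0).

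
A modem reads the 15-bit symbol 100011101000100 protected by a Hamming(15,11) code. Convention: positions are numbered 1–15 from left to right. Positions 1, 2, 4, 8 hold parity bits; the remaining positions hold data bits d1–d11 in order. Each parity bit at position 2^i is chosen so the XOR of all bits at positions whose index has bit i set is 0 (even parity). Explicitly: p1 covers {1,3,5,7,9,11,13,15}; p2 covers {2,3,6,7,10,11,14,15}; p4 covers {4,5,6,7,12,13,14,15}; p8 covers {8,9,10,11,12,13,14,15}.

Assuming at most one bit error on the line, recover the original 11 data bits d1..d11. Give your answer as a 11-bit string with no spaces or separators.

01111000100

s1 (pos 1,3,5,7,9,11,13,15): 1⊕0⊕1⊕1⊕1⊕0⊕1⊕0 = 1
s2 (pos 2,3,6,7,10,11,14,15): 0⊕0⊕1⊕1⊕0⊕0⊕0⊕0 = 0
s4 (pos 4,5,6,7,12,13,14,15): 0⊕1⊕1⊕1⊕0⊕1⊕0⊕0 = 0
s8 (pos 8,9,10,11,12,13,14,15): 0⊕1⊕0⊕0⊕0⊕1⊕0⊕0 = 0
Syndrome s8…s1 = 0001 → error at position 1.
Flip position 1: 100011101000100 → 000011101000100
Read data bits from positions 3,5,6,7,9,10,11,12,13,14,15: 01111000100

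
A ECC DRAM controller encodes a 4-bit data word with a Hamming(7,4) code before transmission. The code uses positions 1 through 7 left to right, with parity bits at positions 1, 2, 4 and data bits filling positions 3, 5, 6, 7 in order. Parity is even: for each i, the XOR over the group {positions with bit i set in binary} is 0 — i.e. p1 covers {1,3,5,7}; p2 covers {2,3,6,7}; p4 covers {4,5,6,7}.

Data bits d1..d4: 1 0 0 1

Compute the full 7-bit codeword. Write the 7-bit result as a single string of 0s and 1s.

0011001

Place data at non-parity positions: p1 p2 1 p4 0 0 1
p1 (pos 1,3,5,7): XOR of data positions = 1⊕0⊕1 = 0
p2 (pos 2,3,6,7): XOR of data positions = 1⊕0⊕1 = 0
p4 (pos 4,5,6,7): XOR of data positions = 0⊕0⊕1 = 1
Codeword: 0011001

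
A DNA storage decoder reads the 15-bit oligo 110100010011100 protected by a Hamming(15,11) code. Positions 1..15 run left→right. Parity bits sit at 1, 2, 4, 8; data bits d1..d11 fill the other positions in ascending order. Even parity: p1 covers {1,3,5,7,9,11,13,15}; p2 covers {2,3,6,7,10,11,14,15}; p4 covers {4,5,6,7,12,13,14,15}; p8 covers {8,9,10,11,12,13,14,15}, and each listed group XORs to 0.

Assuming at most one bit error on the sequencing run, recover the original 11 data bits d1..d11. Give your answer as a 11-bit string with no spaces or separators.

01000011100

s1 (pos 1,3,5,7,9,11,13,15): 1⊕0⊕0⊕0⊕0⊕1⊕1⊕0 = 1
s2 (pos 2,3,6,7,10,11,14,15): 1⊕0⊕0⊕0⊕0⊕1⊕0⊕0 = 0
s4 (pos 4,5,6,7,12,13,14,15): 1⊕0⊕0⊕0⊕1⊕1⊕0⊕0 = 1
s8 (pos 8,9,10,11,12,13,14,15): 1⊕0⊕0⊕1⊕1⊕1⊕0⊕0 = 0
Syndrome s8…s1 = 0101 → error at position 5.
Flip position 5: 110100010011100 → 110110010011100
Read data bits from positions 3,5,6,7,9,10,11,12,13,14,15: 01000011100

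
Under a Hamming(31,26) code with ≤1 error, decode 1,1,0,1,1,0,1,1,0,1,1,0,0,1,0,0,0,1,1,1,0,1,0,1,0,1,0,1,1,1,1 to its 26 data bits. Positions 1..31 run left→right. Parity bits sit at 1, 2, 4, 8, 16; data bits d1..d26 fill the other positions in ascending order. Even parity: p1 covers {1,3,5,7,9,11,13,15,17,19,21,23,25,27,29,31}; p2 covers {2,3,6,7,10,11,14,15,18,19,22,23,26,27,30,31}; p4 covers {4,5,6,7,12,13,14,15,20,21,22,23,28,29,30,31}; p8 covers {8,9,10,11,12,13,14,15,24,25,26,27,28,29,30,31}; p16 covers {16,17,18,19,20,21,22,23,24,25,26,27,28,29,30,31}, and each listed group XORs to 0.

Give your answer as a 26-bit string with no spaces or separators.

11010110010011101010101111

s1 (pos 1,3,5,7,9,11,13,15,17,19,21,23,25,27,29,31): 1⊕0⊕1⊕1⊕0⊕1⊕0⊕0⊕0⊕1⊕0⊕0⊕0⊕0⊕1⊕1 = 1
s2 (pos 2,3,6,7,10,11,14,15,18,19,22,23,26,27,30,31): 1⊕0⊕0⊕1⊕1⊕1⊕1⊕0⊕1⊕1⊕1⊕0⊕1⊕0⊕1⊕1 = 1
s4 (pos 4,5,6,7,12,13,14,15,20,21,22,23,28,29,30,31): 1⊕1⊕0⊕1⊕0⊕0⊕1⊕0⊕1⊕0⊕1⊕0⊕1⊕1⊕1⊕1 = 0
s8 (pos 8,9,10,11,12,13,14,15,24,25,26,27,28,29,30,31): 1⊕0⊕1⊕1⊕0⊕0⊕1⊕0⊕1⊕0⊕1⊕0⊕1⊕1⊕1⊕1 = 0
s16 (pos 16,17,18,19,20,21,22,23,24,25,26,27,28,29,30,31): 0⊕0⊕1⊕1⊕1⊕0⊕1⊕0⊕1⊕0⊕1⊕0⊕1⊕1⊕1⊕1 = 0
Syndrome s16…s1 = 00011 → error at position 3.
Flip position 3: 1101101101100100011101010101111 → 1111101101100100011101010101111
Read data bits from positions 3,5,6,7,9,10,11,12,13,14,15,17,18,19,20,21,22,23,24,25,26,27,28,29,30,31: 11010110010011101010101111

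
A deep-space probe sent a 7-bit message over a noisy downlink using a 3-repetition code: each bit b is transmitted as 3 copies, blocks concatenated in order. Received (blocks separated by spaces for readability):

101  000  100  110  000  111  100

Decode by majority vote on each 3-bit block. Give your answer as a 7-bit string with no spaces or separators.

1001010

Block 1 (101): 2 ones → 1
Block 2 (000): 0 ones → 0
Block 3 (100): 1 one → 0
Block 4 (110): 2 ones → 1
Block 5 (000): 0 ones → 0
Block 6 (111): 3 ones → 1
Block 7 (100): 1 one → 0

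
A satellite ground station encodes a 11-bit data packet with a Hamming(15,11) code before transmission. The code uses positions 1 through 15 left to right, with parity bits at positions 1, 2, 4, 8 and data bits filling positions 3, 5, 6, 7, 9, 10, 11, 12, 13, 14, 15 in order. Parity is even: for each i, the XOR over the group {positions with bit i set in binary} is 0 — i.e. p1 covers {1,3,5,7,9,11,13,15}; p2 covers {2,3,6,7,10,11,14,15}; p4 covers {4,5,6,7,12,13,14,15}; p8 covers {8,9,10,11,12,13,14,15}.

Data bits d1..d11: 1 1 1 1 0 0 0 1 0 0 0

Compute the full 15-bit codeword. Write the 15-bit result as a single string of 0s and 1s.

111011110001000

Place data at non-parity positions: p1 p2 1 p4 1 1 1 p8 0 0 0 1 0 0 0
p1 (pos 1,3,5,7,9,11,13,15): XOR of data positions = 1⊕1⊕1⊕0⊕0⊕0⊕0 = 1
p2 (pos 2,3,6,7,10,11,14,15): XOR of data positions = 1⊕1⊕1⊕0⊕0⊕0⊕0 = 1
p4 (pos 4,5,6,7,12,13,14,15): XOR of data positions = 1⊕1⊕1⊕1⊕0⊕0⊕0 = 0
p8 (pos 8,9,10,11,12,13,14,15): XOR of data positions = 0⊕0⊕0⊕1⊕0⊕0⊕0 = 1
Codeword: 111011110001000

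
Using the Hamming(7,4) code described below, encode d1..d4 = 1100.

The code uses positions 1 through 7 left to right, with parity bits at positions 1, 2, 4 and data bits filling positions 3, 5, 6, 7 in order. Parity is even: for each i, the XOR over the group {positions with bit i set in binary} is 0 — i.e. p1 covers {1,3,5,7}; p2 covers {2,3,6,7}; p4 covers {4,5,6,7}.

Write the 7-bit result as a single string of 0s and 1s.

Place data at non-parity positions: p1 p2 1 p4 1 0 0
p1 (pos 1,3,5,7): XOR of data positions = 1⊕1⊕0 = 0
p2 (pos 2,3,6,7): XOR of data positions = 1⊕0⊕0 = 1
p4 (pos 4,5,6,7): XOR of data positions = 1⊕0⊕0 = 1
Codeword: 0111100

0111100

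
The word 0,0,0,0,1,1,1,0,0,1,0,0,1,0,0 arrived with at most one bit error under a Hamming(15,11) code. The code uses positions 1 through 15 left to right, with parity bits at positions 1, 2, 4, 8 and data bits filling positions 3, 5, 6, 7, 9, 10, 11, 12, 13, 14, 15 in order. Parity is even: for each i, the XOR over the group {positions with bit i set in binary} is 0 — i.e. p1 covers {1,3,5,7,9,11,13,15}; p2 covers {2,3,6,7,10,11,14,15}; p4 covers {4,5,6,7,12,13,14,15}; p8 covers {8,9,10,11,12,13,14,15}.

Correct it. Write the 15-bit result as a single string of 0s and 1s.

001011100100100

s1 (pos 1,3,5,7,9,11,13,15): 0⊕0⊕1⊕1⊕0⊕0⊕1⊕0 = 1
s2 (pos 2,3,6,7,10,11,14,15): 0⊕0⊕1⊕1⊕1⊕0⊕0⊕0 = 1
s4 (pos 4,5,6,7,12,13,14,15): 0⊕1⊕1⊕1⊕0⊕1⊕0⊕0 = 0
s8 (pos 8,9,10,11,12,13,14,15): 0⊕0⊕1⊕0⊕0⊕1⊕0⊕0 = 0
Syndrome s8…s1 = 0011 → error at position 3.
Flip position 3: 000011100100100 → 001011100100100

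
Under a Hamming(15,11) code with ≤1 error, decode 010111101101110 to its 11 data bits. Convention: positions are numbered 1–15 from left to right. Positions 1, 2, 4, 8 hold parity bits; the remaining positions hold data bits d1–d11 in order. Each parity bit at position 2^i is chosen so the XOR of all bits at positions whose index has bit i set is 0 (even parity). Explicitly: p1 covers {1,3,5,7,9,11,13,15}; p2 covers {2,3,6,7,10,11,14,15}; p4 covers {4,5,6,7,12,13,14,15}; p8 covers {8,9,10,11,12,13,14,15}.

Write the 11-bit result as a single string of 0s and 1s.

s1 (pos 1,3,5,7,9,11,13,15): 0⊕0⊕1⊕1⊕1⊕0⊕1⊕0 = 0
s2 (pos 2,3,6,7,10,11,14,15): 1⊕0⊕1⊕1⊕1⊕0⊕1⊕0 = 1
s4 (pos 4,5,6,7,12,13,14,15): 1⊕1⊕1⊕1⊕1⊕1⊕1⊕0 = 1
s8 (pos 8,9,10,11,12,13,14,15): 0⊕1⊕1⊕0⊕1⊕1⊕1⊕0 = 1
Syndrome s8…s1 = 1110 → error at position 14.
Flip position 14: 010111101101110 → 010111101101100
Read data bits from positions 3,5,6,7,9,10,11,12,13,14,15: 01111101100

01111101100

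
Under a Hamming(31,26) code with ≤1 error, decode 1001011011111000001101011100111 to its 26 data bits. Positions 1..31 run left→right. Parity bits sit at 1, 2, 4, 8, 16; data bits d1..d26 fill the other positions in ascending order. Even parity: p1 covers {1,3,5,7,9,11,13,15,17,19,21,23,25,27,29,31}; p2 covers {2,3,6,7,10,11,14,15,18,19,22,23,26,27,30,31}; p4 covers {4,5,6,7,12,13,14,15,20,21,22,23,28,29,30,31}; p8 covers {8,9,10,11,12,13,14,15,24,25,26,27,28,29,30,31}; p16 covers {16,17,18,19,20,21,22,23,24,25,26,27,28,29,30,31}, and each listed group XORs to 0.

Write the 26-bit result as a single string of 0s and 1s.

00111111100001101011110111

s1 (pos 1,3,5,7,9,11,13,15,17,19,21,23,25,27,29,31): 1⊕0⊕0⊕1⊕1⊕1⊕1⊕0⊕0⊕1⊕0⊕0⊕1⊕0⊕1⊕1 = 1
s2 (pos 2,3,6,7,10,11,14,15,18,19,22,23,26,27,30,31): 0⊕0⊕1⊕1⊕1⊕1⊕0⊕0⊕0⊕1⊕1⊕0⊕1⊕0⊕1⊕1 = 1
s4 (pos 4,5,6,7,12,13,14,15,20,21,22,23,28,29,30,31): 1⊕0⊕1⊕1⊕1⊕1⊕0⊕0⊕1⊕0⊕1⊕0⊕0⊕1⊕1⊕1 = 0
s8 (pos 8,9,10,11,12,13,14,15,24,25,26,27,28,29,30,31): 0⊕1⊕1⊕1⊕1⊕1⊕0⊕0⊕1⊕1⊕1⊕0⊕0⊕1⊕1⊕1 = 1
s16 (pos 16,17,18,19,20,21,22,23,24,25,26,27,28,29,30,31): 0⊕0⊕0⊕1⊕1⊕0⊕1⊕0⊕1⊕1⊕1⊕0⊕0⊕1⊕1⊕1 = 1
Syndrome s16…s1 = 11011 → error at position 27.
Flip position 27: 1001011011111000001101011100111 → 1001011011111000001101011110111
Read data bits from positions 3,5,6,7,9,10,11,12,13,14,15,17,18,19,20,21,22,23,24,25,26,27,28,29,30,31: 00111111100001101011110111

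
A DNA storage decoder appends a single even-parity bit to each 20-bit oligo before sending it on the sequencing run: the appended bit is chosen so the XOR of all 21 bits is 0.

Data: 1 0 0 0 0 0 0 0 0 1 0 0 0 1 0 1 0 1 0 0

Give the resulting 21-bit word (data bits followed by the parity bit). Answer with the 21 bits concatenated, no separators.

XOR of the 20 data bits: 1⊕0⊕0⊕0⊕0⊕0⊕0⊕0⊕0⊕1⊕0⊕0⊕0⊕1⊕0⊕1⊕0⊕1⊕0⊕0 = 1
Parity bit = 1 (so all 21 bits XOR to 0).

100000000100010101001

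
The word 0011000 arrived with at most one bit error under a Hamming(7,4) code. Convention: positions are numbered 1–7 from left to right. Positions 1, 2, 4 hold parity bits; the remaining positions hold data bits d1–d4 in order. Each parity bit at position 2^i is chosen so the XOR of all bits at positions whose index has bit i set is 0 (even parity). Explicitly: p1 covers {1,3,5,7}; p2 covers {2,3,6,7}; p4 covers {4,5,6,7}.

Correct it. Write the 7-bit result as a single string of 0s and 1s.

s1 (pos 1,3,5,7): 0⊕1⊕0⊕0 = 1
s2 (pos 2,3,6,7): 0⊕1⊕0⊕0 = 1
s4 (pos 4,5,6,7): 1⊕0⊕0⊕0 = 1
Syndrome s4…s1 = 111 → error at position 7.
Flip position 7: 0011000 → 0011001

0011001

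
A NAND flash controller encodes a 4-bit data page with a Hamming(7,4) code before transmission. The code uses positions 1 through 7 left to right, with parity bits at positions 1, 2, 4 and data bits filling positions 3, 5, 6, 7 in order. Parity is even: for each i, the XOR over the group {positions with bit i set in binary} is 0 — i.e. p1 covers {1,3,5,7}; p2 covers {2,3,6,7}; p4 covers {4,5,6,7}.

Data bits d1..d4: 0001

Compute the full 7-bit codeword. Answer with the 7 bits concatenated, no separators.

1101001

Place data at non-parity positions: p1 p2 0 p4 0 0 1
p1 (pos 1,3,5,7): XOR of data positions = 0⊕0⊕1 = 1
p2 (pos 2,3,6,7): XOR of data positions = 0⊕0⊕1 = 1
p4 (pos 4,5,6,7): XOR of data positions = 0⊕0⊕1 = 1
Codeword: 1101001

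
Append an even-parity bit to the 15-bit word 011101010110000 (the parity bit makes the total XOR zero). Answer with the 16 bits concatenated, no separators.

0111010101100001

XOR of the 15 data bits: 0⊕1⊕1⊕1⊕0⊕1⊕0⊕1⊕0⊕1⊕1⊕0⊕0⊕0⊕0 = 1
Parity bit = 1 (so all 16 bits XOR to 0).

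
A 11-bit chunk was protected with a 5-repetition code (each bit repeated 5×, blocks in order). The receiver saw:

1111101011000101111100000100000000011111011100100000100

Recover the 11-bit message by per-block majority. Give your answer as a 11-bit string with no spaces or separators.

11010001100

Block 1 (11111): 5 ones → 1
Block 2 (01011): 3 ones → 1
Block 3 (00010): 1 one → 0
Block 4 (11111): 5 ones → 1
Block 5 (00000): 0 ones → 0
Block 6 (10000): 1 one → 0
Block 7 (00000): 0 ones → 0
Block 8 (11111): 5 ones → 1
Block 9 (01110): 3 ones → 1
Block 10 (01000): 1 one → 0
Block 11 (00100): 1 one → 0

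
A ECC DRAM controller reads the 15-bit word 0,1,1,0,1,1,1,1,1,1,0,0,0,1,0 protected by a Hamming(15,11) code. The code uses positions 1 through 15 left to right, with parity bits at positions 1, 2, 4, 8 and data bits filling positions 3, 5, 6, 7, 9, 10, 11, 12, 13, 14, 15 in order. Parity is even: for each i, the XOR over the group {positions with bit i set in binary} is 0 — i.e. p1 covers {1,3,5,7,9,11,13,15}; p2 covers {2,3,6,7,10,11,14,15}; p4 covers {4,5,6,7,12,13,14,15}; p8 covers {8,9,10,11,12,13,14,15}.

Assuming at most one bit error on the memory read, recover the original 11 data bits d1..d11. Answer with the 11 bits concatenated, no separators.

s1 (pos 1,3,5,7,9,11,13,15): 0⊕1⊕1⊕1⊕1⊕0⊕0⊕0 = 0
s2 (pos 2,3,6,7,10,11,14,15): 1⊕1⊕1⊕1⊕1⊕0⊕1⊕0 = 0
s4 (pos 4,5,6,7,12,13,14,15): 0⊕1⊕1⊕1⊕0⊕0⊕1⊕0 = 0
s8 (pos 8,9,10,11,12,13,14,15): 1⊕1⊕1⊕0⊕0⊕0⊕1⊕0 = 0
Syndrome s8…s1 = 0000 → no error.
Read data bits from positions 3,5,6,7,9,10,11,12,13,14,15: 11111100010

11111100010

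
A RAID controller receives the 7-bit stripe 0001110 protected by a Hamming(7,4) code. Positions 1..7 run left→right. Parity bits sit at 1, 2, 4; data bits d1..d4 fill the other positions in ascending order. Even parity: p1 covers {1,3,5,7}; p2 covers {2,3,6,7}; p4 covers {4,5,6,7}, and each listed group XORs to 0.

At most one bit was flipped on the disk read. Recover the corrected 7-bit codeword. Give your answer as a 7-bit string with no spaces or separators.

s1 (pos 1,3,5,7): 0⊕0⊕1⊕0 = 1
s2 (pos 2,3,6,7): 0⊕0⊕1⊕0 = 1
s4 (pos 4,5,6,7): 1⊕1⊕1⊕0 = 1
Syndrome s4…s1 = 111 → error at position 7.
Flip position 7: 0001110 → 0001111

0001111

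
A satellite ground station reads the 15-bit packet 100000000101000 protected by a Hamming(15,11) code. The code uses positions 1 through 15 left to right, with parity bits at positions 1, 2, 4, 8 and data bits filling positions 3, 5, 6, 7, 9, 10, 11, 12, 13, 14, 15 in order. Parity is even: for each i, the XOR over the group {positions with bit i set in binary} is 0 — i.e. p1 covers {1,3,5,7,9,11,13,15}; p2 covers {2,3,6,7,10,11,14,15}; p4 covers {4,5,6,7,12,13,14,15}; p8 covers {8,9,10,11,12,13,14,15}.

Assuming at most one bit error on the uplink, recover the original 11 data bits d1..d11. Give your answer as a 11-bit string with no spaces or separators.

00010101000

s1 (pos 1,3,5,7,9,11,13,15): 1⊕0⊕0⊕0⊕0⊕0⊕0⊕0 = 1
s2 (pos 2,3,6,7,10,11,14,15): 0⊕0⊕0⊕0⊕1⊕0⊕0⊕0 = 1
s4 (pos 4,5,6,7,12,13,14,15): 0⊕0⊕0⊕0⊕1⊕0⊕0⊕0 = 1
s8 (pos 8,9,10,11,12,13,14,15): 0⊕0⊕1⊕0⊕1⊕0⊕0⊕0 = 0
Syndrome s8…s1 = 0111 → error at position 7.
Flip position 7: 100000000101000 → 100000100101000
Read data bits from positions 3,5,6,7,9,10,11,12,13,14,15: 00010101000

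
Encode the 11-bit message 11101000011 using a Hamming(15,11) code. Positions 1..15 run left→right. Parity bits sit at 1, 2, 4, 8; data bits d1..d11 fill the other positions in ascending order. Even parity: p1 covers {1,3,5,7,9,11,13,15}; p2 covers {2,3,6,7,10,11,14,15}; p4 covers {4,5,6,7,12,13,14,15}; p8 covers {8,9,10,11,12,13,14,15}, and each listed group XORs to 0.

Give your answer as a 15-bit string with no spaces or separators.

Place data at non-parity positions: p1 p2 1 p4 1 1 0 p8 1 0 0 0 0 1 1
p1 (pos 1,3,5,7,9,11,13,15): XOR of data positions = 1⊕1⊕0⊕1⊕0⊕0⊕1 = 0
p2 (pos 2,3,6,7,10,11,14,15): XOR of data positions = 1⊕1⊕0⊕0⊕0⊕1⊕1 = 0
p4 (pos 4,5,6,7,12,13,14,15): XOR of data positions = 1⊕1⊕0⊕0⊕0⊕1⊕1 = 0
p8 (pos 8,9,10,11,12,13,14,15): XOR of data positions = 1⊕0⊕0⊕0⊕0⊕1⊕1 = 1
Codeword: 001011011000011

001011011000011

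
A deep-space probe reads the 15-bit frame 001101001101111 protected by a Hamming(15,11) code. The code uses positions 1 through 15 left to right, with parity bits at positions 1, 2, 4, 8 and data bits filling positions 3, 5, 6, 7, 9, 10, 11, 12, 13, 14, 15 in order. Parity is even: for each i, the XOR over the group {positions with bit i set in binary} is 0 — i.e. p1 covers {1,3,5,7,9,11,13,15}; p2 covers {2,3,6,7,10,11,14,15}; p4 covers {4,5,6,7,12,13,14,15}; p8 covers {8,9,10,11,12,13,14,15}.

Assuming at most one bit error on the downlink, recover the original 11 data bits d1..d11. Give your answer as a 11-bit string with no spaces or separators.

10101101111

s1 (pos 1,3,5,7,9,11,13,15): 0⊕1⊕0⊕0⊕1⊕0⊕1⊕1 = 0
s2 (pos 2,3,6,7,10,11,14,15): 0⊕1⊕1⊕0⊕1⊕0⊕1⊕1 = 1
s4 (pos 4,5,6,7,12,13,14,15): 1⊕0⊕1⊕0⊕1⊕1⊕1⊕1 = 0
s8 (pos 8,9,10,11,12,13,14,15): 0⊕1⊕1⊕0⊕1⊕1⊕1⊕1 = 0
Syndrome s8…s1 = 0010 → error at position 2.
Flip position 2: 001101001101111 → 011101001101111
Read data bits from positions 3,5,6,7,9,10,11,12,13,14,15: 10101101111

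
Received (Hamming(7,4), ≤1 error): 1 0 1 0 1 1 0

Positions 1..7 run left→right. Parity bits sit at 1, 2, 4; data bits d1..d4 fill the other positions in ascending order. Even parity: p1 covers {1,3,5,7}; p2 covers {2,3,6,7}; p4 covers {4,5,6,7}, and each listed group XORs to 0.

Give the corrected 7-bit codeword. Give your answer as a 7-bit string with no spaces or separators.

0010110

s1 (pos 1,3,5,7): 1⊕1⊕1⊕0 = 1
s2 (pos 2,3,6,7): 0⊕1⊕1⊕0 = 0
s4 (pos 4,5,6,7): 0⊕1⊕1⊕0 = 0
Syndrome s4…s1 = 001 → error at position 1.
Flip position 1: 1010110 → 0010110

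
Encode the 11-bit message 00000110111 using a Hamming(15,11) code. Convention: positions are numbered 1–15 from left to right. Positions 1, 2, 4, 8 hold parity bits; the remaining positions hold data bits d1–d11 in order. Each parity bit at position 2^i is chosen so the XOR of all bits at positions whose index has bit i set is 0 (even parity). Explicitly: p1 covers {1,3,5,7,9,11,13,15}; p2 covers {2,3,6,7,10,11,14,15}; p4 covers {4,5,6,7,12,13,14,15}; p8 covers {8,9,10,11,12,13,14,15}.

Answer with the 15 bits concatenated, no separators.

100100010110111

Place data at non-parity positions: p1 p2 0 p4 0 0 0 p8 0 1 1 0 1 1 1
p1 (pos 1,3,5,7,9,11,13,15): XOR of data positions = 0⊕0⊕0⊕0⊕1⊕1⊕1 = 1
p2 (pos 2,3,6,7,10,11,14,15): XOR of data positions = 0⊕0⊕0⊕1⊕1⊕1⊕1 = 0
p4 (pos 4,5,6,7,12,13,14,15): XOR of data positions = 0⊕0⊕0⊕0⊕1⊕1⊕1 = 1
p8 (pos 8,9,10,11,12,13,14,15): XOR of data positions = 0⊕1⊕1⊕0⊕1⊕1⊕1 = 1
Codeword: 100100010110111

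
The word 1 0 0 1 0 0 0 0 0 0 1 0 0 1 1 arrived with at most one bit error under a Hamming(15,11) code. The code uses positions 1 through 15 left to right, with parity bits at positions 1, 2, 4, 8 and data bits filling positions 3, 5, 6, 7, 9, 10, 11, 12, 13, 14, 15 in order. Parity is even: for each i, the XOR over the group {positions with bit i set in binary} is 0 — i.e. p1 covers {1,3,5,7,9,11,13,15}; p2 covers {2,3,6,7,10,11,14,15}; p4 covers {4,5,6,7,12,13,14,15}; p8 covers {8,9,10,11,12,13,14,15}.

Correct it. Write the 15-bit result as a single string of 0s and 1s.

100100000010010

s1 (pos 1,3,5,7,9,11,13,15): 1⊕0⊕0⊕0⊕0⊕1⊕0⊕1 = 1
s2 (pos 2,3,6,7,10,11,14,15): 0⊕0⊕0⊕0⊕0⊕1⊕1⊕1 = 1
s4 (pos 4,5,6,7,12,13,14,15): 1⊕0⊕0⊕0⊕0⊕0⊕1⊕1 = 1
s8 (pos 8,9,10,11,12,13,14,15): 0⊕0⊕0⊕1⊕0⊕0⊕1⊕1 = 1
Syndrome s8…s1 = 1111 → error at position 15.
Flip position 15: 100100000010011 → 100100000010010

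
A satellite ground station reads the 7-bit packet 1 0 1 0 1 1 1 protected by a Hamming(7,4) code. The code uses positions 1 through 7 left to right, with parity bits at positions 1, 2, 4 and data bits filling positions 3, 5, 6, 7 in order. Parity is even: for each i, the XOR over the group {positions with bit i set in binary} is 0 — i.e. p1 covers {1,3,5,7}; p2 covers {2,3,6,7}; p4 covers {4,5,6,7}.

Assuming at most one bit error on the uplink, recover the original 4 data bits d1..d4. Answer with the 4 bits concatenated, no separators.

1101

s1 (pos 1,3,5,7): 1⊕1⊕1⊕1 = 0
s2 (pos 2,3,6,7): 0⊕1⊕1⊕1 = 1
s4 (pos 4,5,6,7): 0⊕1⊕1⊕1 = 1
Syndrome s4…s1 = 110 → error at position 6.
Flip position 6: 1010111 → 1010101
Read data bits from positions 3,5,6,7: 1101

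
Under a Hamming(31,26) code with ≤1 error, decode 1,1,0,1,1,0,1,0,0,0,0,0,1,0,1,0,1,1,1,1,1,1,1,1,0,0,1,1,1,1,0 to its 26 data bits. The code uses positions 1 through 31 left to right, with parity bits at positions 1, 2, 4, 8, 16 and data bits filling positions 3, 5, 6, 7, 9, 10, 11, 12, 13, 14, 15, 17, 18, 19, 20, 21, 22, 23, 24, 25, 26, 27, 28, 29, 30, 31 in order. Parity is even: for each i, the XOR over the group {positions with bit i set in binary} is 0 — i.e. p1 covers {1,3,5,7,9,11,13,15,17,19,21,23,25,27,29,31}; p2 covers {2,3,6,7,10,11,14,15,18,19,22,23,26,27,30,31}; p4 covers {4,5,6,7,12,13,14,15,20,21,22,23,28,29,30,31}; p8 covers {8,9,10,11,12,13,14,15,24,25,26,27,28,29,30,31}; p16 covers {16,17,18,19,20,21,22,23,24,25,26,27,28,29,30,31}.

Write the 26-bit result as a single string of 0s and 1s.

01010010101111111110011110

s1 (pos 1,3,5,7,9,11,13,15,17,19,21,23,25,27,29,31): 1⊕0⊕1⊕1⊕0⊕0⊕1⊕1⊕1⊕1⊕1⊕1⊕0⊕1⊕1⊕0 = 1
s2 (pos 2,3,6,7,10,11,14,15,18,19,22,23,26,27,30,31): 1⊕0⊕0⊕1⊕0⊕0⊕0⊕1⊕1⊕1⊕1⊕1⊕0⊕1⊕1⊕0 = 1
s4 (pos 4,5,6,7,12,13,14,15,20,21,22,23,28,29,30,31): 1⊕1⊕0⊕1⊕0⊕1⊕0⊕1⊕1⊕1⊕1⊕1⊕1⊕1⊕1⊕0 = 0
s8 (pos 8,9,10,11,12,13,14,15,24,25,26,27,28,29,30,31): 0⊕0⊕0⊕0⊕0⊕1⊕0⊕1⊕1⊕0⊕0⊕1⊕1⊕1⊕1⊕0 = 1
s16 (pos 16,17,18,19,20,21,22,23,24,25,26,27,28,29,30,31): 0⊕1⊕1⊕1⊕1⊕1⊕1⊕1⊕1⊕0⊕0⊕1⊕1⊕1⊕1⊕0 = 0
Syndrome s16…s1 = 01011 → error at position 11.
Flip position 11: 1101101000001010111111110011110 → 1101101000101010111111110011110
Read data bits from positions 3,5,6,7,9,10,11,12,13,14,15,17,18,19,20,21,22,23,24,25,26,27,28,29,30,31: 01010010101111111110011110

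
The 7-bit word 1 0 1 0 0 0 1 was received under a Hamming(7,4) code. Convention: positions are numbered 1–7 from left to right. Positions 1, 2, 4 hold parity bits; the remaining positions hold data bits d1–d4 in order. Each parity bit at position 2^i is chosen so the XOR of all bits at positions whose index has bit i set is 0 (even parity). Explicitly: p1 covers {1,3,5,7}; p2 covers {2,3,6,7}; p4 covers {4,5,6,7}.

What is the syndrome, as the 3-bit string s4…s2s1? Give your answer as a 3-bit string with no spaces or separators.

s1 (pos 1,3,5,7): 1⊕1⊕0⊕1 = 1
s2 (pos 2,3,6,7): 0⊕1⊕0⊕1 = 0
s4 (pos 4,5,6,7): 0⊕0⊕0⊕1 = 1
Syndrome s4…s1 = 101 → error at position 5.

101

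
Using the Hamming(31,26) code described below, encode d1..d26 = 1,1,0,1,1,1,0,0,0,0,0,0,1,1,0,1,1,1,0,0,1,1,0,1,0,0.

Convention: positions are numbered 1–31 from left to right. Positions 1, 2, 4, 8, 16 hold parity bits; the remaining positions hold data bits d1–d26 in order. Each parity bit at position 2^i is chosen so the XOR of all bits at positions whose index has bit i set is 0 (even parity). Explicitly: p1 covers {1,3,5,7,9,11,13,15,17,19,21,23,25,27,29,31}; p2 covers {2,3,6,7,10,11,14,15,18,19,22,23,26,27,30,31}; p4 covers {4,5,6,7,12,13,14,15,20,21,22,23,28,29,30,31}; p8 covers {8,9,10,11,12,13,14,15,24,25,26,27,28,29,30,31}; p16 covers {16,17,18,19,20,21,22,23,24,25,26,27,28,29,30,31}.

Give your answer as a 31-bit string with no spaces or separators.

Place data at non-parity positions: p1 p2 1 p4 1 0 1 p8 1 1 0 0 0 0 0 p16 0 1 1 0 1 1 1 0 0 1 1 0 1 0 0
p1 (pos 1,3,5,7,9,11,13,15,17,19,21,23,25,27,29,31): XOR of data positions = 1⊕1⊕1⊕1⊕0⊕0⊕0⊕0⊕1⊕1⊕1⊕0⊕1⊕1⊕0 = 1
p2 (pos 2,3,6,7,10,11,14,15,18,19,22,23,26,27,30,31): XOR of data positions = 1⊕0⊕1⊕1⊕0⊕0⊕0⊕1⊕1⊕1⊕1⊕1⊕1⊕0⊕0 = 1
p4 (pos 4,5,6,7,12,13,14,15,20,21,22,23,28,29,30,31): XOR of data positions = 1⊕0⊕1⊕0⊕0⊕0⊕0⊕0⊕1⊕1⊕1⊕0⊕1⊕0⊕0 = 0
p8 (pos 8,9,10,11,12,13,14,15,24,25,26,27,28,29,30,31): XOR of data positions = 1⊕1⊕0⊕0⊕0⊕0⊕0⊕0⊕0⊕1⊕1⊕0⊕1⊕0⊕0 = 1
p16 (pos 16,17,18,19,20,21,22,23,24,25,26,27,28,29,30,31): XOR of data positions = 0⊕1⊕1⊕0⊕1⊕1⊕1⊕0⊕0⊕1⊕1⊕0⊕1⊕0⊕0 = 0
Codeword: 1110101111000000011011100110100

1110101111000000011011100110100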